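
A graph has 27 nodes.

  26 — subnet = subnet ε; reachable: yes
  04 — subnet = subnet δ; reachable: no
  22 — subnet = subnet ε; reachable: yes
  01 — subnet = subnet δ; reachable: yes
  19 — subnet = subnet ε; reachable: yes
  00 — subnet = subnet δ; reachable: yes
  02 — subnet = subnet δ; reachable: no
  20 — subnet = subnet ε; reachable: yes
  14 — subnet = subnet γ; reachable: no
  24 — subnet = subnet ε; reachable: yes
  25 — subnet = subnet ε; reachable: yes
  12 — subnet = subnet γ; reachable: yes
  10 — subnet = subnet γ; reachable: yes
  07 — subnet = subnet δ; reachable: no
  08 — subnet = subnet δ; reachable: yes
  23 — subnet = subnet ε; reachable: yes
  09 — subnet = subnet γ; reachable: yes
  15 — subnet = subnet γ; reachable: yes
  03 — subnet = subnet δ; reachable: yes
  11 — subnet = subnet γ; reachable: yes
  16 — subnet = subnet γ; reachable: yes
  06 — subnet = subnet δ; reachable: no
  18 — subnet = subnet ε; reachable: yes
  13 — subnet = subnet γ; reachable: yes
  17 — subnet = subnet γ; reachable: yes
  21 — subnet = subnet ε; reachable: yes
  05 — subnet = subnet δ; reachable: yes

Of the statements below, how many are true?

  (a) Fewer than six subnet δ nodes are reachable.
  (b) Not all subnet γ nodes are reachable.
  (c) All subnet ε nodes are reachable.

(a) subnet δ: |A| = 9, |A ∩ B| = 5; needs |A ∩ B| < 6 — true.
(b) subnet γ: |A| = 9, |A ∩ B| = 8; needs A ⊄ B (|A ∖ B| ≥ 1) — true.
(c) subnet ε: |A| = 9, |A ∩ B| = 9; needs A ⊆ B, i.e. every element of A is in B (|A ∖ B| = 0) — true.

3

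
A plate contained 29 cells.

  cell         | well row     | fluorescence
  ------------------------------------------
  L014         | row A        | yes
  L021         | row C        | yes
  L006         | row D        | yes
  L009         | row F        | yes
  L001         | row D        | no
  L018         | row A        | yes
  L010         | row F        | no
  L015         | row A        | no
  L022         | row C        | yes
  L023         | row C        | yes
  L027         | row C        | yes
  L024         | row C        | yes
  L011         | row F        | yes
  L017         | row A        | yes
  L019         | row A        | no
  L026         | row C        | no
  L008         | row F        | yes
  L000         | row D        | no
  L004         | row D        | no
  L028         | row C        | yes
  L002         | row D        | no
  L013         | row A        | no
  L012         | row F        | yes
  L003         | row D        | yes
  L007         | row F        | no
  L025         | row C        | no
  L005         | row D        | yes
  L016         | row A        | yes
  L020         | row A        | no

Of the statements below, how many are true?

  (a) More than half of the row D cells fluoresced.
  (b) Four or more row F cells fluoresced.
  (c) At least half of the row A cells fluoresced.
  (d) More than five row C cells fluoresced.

3

(a) row D: |A| = 7, |A ∩ B| = 3; needs |A ∩ B| > |A ∖ B| — false.
(b) row F: |A| = 6, |A ∩ B| = 4; needs |A ∩ B| ≥ 4 — true.
(c) row A: |A| = 8, |A ∩ B| = 4; needs |A ∩ B| ≥ |A ∖ B| — true.
(d) row C: |A| = 8, |A ∩ B| = 6; needs |A ∩ B| > 5 — true.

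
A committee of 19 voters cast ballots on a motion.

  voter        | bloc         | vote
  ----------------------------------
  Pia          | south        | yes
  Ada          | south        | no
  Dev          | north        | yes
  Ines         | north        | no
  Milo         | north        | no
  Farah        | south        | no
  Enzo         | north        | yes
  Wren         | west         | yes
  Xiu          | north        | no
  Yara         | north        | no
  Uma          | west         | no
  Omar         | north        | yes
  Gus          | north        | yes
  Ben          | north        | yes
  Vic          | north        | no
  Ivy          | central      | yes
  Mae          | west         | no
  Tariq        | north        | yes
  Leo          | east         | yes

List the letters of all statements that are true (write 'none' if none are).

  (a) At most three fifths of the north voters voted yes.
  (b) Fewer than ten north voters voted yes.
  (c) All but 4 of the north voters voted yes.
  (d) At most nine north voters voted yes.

|A| = 11, |A ∩ B| = 6, |A ∖ B| = 5.
(a) |A ∩ B| / |A| ≤ 3/5: holds.
(b) |A ∩ B| < 10: holds.
(c) |A ∖ B| = 4: fails.
(d) |A ∩ B| ≤ 9: holds.

(a), (b), (d)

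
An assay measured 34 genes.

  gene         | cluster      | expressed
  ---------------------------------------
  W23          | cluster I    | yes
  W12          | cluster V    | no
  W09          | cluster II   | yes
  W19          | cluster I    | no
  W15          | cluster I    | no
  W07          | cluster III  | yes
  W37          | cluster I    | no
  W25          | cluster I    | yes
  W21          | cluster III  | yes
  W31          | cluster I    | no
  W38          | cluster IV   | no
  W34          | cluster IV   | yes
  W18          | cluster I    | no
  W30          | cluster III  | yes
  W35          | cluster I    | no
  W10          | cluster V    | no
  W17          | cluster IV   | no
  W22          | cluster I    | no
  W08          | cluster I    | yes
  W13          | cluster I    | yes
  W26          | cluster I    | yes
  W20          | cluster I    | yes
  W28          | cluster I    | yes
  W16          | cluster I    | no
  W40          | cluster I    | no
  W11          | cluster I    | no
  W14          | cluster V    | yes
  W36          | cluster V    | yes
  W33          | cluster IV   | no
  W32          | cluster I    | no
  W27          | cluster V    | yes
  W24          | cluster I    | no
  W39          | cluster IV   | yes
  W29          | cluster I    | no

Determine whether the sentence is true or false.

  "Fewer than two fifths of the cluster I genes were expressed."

Truth condition: |A ∩ B| / |A| < 2/5.
|A| = 20, |A ∩ B| = 7, |A ∖ B| = 13.
|A ∩ B|/|A| = 7/20, so the statement is true.

True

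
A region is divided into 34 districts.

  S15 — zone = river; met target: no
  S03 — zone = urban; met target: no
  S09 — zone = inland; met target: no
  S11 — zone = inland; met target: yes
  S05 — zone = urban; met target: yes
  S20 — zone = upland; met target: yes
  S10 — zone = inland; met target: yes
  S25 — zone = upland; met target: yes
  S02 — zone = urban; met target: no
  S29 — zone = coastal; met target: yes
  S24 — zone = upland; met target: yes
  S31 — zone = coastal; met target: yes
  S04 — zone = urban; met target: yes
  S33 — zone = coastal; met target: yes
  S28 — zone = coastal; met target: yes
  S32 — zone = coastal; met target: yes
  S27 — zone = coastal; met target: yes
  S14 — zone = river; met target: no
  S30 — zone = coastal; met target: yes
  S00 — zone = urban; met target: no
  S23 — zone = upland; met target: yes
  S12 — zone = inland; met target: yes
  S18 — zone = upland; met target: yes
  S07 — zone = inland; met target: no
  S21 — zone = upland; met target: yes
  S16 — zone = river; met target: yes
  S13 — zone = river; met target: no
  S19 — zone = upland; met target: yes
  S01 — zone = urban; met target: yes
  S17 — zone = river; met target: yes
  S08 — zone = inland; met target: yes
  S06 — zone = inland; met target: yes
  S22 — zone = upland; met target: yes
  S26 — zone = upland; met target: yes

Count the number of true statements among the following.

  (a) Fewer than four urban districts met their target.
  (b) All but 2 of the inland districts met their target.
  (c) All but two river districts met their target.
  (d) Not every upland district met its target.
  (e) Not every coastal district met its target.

(a) urban: |A| = 6, |A ∩ B| = 3; needs |A ∩ B| < 4 — true.
(b) inland: |A| = 7, |A ∩ B| = 5; needs |A ∖ B| = 2 — true.
(c) river: |A| = 5, |A ∩ B| = 2; needs |A ∖ B| = 2 — false.
(d) upland: |A| = 9, |A ∩ B| = 9; needs A ⊄ B (|A ∖ B| ≥ 1) — false.
(e) coastal: |A| = 7, |A ∩ B| = 7; needs A ⊄ B (|A ∖ B| ≥ 1) — false.

2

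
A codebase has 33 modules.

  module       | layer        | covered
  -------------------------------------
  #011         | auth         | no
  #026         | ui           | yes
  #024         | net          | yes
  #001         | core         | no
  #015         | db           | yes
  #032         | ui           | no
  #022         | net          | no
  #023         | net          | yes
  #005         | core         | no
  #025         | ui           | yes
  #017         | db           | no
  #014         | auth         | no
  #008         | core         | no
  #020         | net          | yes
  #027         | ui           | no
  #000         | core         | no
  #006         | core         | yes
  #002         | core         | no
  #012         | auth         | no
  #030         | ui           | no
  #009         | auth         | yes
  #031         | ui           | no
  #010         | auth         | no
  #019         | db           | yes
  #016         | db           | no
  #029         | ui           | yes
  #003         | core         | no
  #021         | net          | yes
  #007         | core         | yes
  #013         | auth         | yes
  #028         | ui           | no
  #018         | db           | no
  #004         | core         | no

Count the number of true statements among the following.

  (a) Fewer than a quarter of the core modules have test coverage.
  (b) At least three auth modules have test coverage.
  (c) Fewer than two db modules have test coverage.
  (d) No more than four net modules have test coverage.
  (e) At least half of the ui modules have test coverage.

2

(a) core: |A| = 9, |A ∩ B| = 2; needs |A ∩ B| / |A| < 1/4 — true.
(b) auth: |A| = 6, |A ∩ B| = 2; needs |A ∩ B| ≥ 3 — false.
(c) db: |A| = 5, |A ∩ B| = 2; needs |A ∩ B| < 2 — false.
(d) net: |A| = 5, |A ∩ B| = 4; needs |A ∩ B| ≤ 4 — true.
(e) ui: |A| = 8, |A ∩ B| = 3; needs |A ∩ B| ≥ |A ∖ B| — false.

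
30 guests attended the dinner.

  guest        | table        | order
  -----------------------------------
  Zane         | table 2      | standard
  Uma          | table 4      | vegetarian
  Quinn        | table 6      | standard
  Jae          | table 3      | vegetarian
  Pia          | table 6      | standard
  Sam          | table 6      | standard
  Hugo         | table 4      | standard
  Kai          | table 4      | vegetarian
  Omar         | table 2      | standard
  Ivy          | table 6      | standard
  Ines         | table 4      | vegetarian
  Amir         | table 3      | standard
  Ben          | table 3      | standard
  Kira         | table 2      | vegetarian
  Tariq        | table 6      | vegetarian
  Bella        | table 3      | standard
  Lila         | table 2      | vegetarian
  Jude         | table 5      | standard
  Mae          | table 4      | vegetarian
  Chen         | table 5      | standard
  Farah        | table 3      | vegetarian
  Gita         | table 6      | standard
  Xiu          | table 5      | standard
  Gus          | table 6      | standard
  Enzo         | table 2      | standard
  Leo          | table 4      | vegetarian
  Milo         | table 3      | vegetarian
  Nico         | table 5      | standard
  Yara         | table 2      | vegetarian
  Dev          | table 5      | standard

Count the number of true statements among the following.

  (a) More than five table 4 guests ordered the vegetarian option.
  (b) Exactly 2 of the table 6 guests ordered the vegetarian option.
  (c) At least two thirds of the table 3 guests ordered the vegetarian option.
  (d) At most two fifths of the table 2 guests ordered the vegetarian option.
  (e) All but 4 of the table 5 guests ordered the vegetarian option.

(a) table 4: |A| = 6, |A ∩ B| = 5; needs |A ∩ B| > 5 — false.
(b) table 6: |A| = 7, |A ∩ B| = 1; needs |A ∩ B| = 2 — false.
(c) table 3: |A| = 6, |A ∩ B| = 3; needs |A ∩ B| / |A| ≥ 2/3 — false.
(d) table 2: |A| = 6, |A ∩ B| = 3; needs |A ∩ B| / |A| ≤ 2/5 — false.
(e) table 5: |A| = 5, |A ∩ B| = 0; needs |A ∖ B| = 4 — false.

0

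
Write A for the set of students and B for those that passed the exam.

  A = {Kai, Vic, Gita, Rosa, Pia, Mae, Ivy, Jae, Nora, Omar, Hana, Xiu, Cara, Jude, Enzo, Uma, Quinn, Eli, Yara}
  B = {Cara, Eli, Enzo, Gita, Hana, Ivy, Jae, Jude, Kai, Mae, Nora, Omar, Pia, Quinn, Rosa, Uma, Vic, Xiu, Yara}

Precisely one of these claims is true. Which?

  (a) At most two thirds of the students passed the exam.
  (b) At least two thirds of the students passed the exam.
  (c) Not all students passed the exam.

(b)

|A| = 19, |A ∩ B| = 19, |A ∖ B| = 0.
(a) requires |A ∩ B| / |A| ≤ 2/3: false.
(b) requires |A ∩ B| / |A| ≥ 2/3: true.
(c) requires A ⊄ B (|A ∖ B| ≥ 1): false.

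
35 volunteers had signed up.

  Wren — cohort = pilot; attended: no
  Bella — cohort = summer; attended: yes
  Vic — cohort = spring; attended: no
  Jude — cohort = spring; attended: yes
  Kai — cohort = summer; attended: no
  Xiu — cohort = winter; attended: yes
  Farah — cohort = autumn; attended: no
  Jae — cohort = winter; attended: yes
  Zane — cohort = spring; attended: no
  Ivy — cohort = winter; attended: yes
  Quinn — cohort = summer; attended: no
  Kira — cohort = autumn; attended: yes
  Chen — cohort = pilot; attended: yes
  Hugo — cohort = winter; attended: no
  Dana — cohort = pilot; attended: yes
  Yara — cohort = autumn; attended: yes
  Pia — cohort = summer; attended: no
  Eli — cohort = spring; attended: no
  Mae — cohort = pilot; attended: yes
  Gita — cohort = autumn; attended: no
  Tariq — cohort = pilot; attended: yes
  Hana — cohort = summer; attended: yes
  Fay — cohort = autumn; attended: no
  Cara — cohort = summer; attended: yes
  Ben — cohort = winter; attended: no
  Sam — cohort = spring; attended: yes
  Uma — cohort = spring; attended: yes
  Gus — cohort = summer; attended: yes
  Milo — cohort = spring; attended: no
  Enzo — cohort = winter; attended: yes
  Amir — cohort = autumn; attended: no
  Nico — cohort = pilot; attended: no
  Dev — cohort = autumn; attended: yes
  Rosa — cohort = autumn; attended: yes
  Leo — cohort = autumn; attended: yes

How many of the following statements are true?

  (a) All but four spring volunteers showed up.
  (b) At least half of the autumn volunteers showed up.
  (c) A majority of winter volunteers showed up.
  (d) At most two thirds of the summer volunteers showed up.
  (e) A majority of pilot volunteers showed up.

5

(a) spring: |A| = 7, |A ∩ B| = 3; needs |A ∖ B| = 4 — true.
(b) autumn: |A| = 9, |A ∩ B| = 5; needs |A ∩ B| ≥ |A ∖ B| — true.
(c) winter: |A| = 6, |A ∩ B| = 4; needs |A ∩ B| > |A ∖ B| — true.
(d) summer: |A| = 7, |A ∩ B| = 4; needs |A ∩ B| / |A| ≤ 2/3 — true.
(e) pilot: |A| = 6, |A ∩ B| = 4; needs |A ∩ B| > |A ∖ B| — true.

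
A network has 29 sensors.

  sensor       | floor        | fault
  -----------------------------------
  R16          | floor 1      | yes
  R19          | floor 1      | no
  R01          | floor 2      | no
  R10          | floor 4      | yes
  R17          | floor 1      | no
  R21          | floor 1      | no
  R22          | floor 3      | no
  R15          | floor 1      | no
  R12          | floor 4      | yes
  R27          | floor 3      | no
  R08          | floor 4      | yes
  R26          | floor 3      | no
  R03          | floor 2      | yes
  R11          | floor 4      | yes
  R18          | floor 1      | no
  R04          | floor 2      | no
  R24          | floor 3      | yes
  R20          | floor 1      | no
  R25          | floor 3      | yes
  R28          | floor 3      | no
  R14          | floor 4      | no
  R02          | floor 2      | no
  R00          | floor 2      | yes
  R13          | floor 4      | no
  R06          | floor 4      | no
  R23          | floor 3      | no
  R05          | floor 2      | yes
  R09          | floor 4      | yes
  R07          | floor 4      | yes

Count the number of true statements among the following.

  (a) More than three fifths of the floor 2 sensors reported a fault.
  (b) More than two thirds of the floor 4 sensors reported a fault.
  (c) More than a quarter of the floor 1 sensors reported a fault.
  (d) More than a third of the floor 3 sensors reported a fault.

(a) floor 2: |A| = 6, |A ∩ B| = 3; needs |A ∩ B| / |A| > 3/5 — false.
(b) floor 4: |A| = 9, |A ∩ B| = 6; needs |A ∩ B| / |A| > 2/3 — false.
(c) floor 1: |A| = 7, |A ∩ B| = 1; needs |A ∩ B| / |A| > 1/4 — false.
(d) floor 3: |A| = 7, |A ∩ B| = 2; needs |A ∩ B| / |A| > 1/3 — false.

0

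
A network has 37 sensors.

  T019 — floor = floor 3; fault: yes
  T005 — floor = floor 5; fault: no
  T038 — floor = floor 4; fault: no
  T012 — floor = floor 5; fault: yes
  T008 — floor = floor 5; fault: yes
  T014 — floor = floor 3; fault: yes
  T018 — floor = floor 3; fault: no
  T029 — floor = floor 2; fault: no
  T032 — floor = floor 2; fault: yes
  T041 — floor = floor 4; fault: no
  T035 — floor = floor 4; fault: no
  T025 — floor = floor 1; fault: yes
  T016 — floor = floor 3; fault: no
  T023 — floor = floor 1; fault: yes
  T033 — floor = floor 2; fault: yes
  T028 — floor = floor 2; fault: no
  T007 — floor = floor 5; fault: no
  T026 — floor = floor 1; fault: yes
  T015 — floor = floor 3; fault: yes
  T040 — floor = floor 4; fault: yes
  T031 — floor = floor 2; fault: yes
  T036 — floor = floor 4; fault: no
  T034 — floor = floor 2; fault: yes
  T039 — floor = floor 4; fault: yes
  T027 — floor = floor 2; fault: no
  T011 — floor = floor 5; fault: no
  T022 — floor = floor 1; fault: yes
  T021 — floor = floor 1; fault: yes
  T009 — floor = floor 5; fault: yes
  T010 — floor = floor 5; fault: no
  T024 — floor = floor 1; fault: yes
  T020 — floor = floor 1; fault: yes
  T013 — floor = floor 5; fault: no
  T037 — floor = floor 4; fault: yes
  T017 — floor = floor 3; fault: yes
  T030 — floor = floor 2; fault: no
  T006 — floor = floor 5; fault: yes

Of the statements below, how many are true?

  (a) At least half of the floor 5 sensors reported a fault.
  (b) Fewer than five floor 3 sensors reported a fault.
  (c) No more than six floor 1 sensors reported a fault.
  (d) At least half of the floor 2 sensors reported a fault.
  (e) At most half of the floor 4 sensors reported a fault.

(a) floor 5: |A| = 9, |A ∩ B| = 4; needs |A ∩ B| ≥ |A ∖ B| — false.
(b) floor 3: |A| = 6, |A ∩ B| = 4; needs |A ∩ B| < 5 — true.
(c) floor 1: |A| = 7, |A ∩ B| = 7; needs |A ∩ B| ≤ 6 — false.
(d) floor 2: |A| = 8, |A ∩ B| = 4; needs |A ∩ B| ≥ |A ∖ B| — true.
(e) floor 4: |A| = 7, |A ∩ B| = 3; needs |A ∩ B| ≤ |A ∖ B| — true.

3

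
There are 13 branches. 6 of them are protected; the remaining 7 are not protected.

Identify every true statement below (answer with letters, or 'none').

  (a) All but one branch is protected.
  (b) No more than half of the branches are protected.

|A| = 13, |A ∩ B| = 6, |A ∖ B| = 7.
(a) |A ∖ B| = 1: fails.
(b) |A ∩ B| ≤ |A ∖ B|: holds.

(b)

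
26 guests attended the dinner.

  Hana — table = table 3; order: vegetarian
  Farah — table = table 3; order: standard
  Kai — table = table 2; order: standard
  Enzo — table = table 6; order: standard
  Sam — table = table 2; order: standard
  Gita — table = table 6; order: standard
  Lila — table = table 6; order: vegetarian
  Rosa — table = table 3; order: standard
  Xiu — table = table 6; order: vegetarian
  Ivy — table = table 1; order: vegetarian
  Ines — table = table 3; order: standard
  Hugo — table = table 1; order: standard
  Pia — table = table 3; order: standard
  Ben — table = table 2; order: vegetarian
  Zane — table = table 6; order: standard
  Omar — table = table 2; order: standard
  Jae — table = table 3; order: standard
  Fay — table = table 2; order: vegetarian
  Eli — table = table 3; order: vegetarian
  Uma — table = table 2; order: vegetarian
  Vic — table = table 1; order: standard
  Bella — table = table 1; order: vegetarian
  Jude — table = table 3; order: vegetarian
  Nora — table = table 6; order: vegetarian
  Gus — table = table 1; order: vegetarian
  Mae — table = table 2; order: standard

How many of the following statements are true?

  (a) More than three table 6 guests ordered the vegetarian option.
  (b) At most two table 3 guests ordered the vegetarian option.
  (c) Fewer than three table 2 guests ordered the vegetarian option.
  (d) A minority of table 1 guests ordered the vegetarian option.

0

(a) table 6: |A| = 6, |A ∩ B| = 3; needs |A ∩ B| > 3 — false.
(b) table 3: |A| = 8, |A ∩ B| = 3; needs |A ∩ B| ≤ 2 — false.
(c) table 2: |A| = 7, |A ∩ B| = 3; needs |A ∩ B| < 3 — false.
(d) table 1: |A| = 5, |A ∩ B| = 3; needs |A ∩ B| < |A ∖ B| — false.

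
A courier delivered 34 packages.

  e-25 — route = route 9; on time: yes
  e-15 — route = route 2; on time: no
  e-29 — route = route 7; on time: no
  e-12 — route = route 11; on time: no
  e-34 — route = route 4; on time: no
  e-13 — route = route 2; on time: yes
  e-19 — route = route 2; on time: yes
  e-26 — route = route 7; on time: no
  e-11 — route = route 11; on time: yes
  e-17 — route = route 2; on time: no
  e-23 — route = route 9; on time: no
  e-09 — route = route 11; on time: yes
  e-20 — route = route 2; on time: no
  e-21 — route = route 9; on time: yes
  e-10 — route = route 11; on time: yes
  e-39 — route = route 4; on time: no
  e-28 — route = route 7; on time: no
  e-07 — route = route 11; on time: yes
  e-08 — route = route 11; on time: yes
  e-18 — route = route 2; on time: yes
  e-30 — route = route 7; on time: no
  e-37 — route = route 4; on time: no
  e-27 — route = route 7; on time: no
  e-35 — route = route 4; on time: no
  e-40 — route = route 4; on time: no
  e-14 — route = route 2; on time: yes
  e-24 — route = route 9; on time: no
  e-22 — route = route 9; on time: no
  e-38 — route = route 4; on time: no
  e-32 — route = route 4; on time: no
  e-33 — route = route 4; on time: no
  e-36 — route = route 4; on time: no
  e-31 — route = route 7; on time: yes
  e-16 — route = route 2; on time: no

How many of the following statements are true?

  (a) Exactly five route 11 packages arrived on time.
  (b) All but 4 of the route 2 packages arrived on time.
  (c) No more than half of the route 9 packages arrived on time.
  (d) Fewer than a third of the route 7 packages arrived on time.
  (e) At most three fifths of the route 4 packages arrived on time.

5

(a) route 11: |A| = 6, |A ∩ B| = 5; needs |A ∩ B| = 5 — true.
(b) route 2: |A| = 8, |A ∩ B| = 4; needs |A ∖ B| = 4 — true.
(c) route 9: |A| = 5, |A ∩ B| = 2; needs |A ∩ B| ≤ |A ∖ B| — true.
(d) route 7: |A| = 6, |A ∩ B| = 1; needs |A ∩ B| / |A| < 1/3 — true.
(e) route 4: |A| = 9, |A ∩ B| = 0; needs |A ∩ B| / |A| ≤ 3/5 — true.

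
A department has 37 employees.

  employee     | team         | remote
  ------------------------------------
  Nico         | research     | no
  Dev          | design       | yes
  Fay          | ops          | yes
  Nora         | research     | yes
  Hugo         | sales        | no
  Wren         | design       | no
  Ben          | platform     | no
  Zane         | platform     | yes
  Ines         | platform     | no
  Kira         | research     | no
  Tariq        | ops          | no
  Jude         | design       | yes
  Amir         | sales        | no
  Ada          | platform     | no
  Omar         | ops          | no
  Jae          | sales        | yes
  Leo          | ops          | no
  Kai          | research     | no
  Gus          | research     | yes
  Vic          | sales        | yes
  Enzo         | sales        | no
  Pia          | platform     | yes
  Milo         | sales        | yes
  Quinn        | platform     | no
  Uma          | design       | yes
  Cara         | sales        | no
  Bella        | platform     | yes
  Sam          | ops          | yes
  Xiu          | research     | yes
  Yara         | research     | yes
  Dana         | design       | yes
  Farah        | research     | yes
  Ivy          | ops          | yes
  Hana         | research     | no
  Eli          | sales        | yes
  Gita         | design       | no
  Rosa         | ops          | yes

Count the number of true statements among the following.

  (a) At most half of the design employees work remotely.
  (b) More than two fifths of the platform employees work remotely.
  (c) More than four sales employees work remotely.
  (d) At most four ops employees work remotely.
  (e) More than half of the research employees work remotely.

3

(a) design: |A| = 6, |A ∩ B| = 4; needs |A ∩ B| ≤ |A ∖ B| — false.
(b) platform: |A| = 7, |A ∩ B| = 3; needs |A ∩ B| / |A| > 2/5 — true.
(c) sales: |A| = 8, |A ∩ B| = 4; needs |A ∩ B| > 4 — false.
(d) ops: |A| = 7, |A ∩ B| = 4; needs |A ∩ B| ≤ 4 — true.
(e) research: |A| = 9, |A ∩ B| = 5; needs |A ∩ B| > |A ∖ B| — true.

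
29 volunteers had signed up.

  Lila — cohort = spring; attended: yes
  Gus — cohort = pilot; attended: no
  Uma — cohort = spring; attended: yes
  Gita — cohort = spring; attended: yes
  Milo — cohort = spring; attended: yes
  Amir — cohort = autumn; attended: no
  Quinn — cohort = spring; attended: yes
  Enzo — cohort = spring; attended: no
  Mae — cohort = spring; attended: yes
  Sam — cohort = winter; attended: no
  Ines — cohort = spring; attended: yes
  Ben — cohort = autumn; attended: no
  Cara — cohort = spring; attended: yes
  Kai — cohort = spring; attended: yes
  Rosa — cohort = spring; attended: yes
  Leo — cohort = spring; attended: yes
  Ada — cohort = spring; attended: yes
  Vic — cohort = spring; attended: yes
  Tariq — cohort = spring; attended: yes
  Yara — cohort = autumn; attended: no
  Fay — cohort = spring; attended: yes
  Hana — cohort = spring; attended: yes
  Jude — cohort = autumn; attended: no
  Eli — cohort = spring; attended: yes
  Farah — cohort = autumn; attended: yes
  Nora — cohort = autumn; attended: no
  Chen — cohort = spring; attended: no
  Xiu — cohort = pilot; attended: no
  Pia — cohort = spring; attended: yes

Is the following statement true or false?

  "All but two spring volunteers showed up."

True

Truth condition: |A ∖ B| = 2.
|A| = 20, |A ∩ B| = 18, |A ∖ B| = 2.
|A ∖ B| = 2, so the statement is true.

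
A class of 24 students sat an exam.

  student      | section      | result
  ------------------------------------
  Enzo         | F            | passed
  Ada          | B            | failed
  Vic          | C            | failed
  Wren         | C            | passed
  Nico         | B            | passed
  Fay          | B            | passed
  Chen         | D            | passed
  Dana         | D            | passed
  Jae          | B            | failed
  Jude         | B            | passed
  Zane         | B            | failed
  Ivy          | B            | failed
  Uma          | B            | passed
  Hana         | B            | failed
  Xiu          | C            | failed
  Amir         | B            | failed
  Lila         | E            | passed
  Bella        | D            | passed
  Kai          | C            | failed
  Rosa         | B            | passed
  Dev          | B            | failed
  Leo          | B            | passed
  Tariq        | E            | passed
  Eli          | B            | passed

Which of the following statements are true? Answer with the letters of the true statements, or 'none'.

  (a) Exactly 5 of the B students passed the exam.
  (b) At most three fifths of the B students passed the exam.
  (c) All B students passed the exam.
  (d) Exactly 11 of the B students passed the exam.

(b)

|A| = 14, |A ∩ B| = 7, |A ∖ B| = 7.
(a) |A ∩ B| = 5: fails.
(b) |A ∩ B| / |A| ≤ 3/5: holds.
(c) A ⊆ B, i.e. every element of A is in B (|A ∖ B| = 0): fails.
(d) |A ∩ B| = 11: fails.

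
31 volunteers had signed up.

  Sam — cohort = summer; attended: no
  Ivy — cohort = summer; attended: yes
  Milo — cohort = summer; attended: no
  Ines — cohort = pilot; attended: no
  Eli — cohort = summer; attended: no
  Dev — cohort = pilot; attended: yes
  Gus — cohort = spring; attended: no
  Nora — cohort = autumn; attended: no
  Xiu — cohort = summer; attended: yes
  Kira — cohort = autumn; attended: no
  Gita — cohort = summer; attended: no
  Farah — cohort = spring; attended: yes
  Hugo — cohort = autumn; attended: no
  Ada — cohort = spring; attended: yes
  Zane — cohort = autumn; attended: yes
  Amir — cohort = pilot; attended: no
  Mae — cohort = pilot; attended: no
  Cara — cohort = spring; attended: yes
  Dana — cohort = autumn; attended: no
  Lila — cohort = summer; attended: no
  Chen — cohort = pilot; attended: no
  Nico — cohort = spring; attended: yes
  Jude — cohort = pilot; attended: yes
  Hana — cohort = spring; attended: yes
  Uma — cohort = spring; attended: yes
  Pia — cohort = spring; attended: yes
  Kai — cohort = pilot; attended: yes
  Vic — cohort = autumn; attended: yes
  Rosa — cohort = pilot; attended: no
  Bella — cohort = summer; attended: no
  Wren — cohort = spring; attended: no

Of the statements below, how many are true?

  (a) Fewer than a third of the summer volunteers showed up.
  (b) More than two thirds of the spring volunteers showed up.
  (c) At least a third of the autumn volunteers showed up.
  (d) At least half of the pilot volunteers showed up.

3

(a) summer: |A| = 8, |A ∩ B| = 2; needs |A ∩ B| / |A| < 1/3 — true.
(b) spring: |A| = 9, |A ∩ B| = 7; needs |A ∩ B| / |A| > 2/3 — true.
(c) autumn: |A| = 6, |A ∩ B| = 2; needs |A ∩ B| / |A| ≥ 1/3 — true.
(d) pilot: |A| = 8, |A ∩ B| = 3; needs |A ∩ B| ≥ |A ∖ B| — false.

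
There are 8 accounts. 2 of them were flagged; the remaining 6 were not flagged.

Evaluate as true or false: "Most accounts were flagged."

Truth condition: |A ∩ B| > |A ∖ B|.
|A| = 8, |A ∩ B| = 2, |A ∖ B| = 6.
2 < 6, so the statement is false.

False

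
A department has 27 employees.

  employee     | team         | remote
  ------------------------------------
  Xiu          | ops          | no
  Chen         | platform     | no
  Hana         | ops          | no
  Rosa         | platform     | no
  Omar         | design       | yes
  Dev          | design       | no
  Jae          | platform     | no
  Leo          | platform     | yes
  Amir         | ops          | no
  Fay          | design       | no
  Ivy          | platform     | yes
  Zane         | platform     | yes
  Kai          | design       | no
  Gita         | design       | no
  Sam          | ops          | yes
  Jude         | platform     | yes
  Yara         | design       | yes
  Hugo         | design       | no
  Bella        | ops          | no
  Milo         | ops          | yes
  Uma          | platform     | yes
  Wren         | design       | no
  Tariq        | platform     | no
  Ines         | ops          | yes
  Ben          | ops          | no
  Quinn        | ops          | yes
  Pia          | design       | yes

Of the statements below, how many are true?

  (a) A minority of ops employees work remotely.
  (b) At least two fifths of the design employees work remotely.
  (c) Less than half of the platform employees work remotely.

1

(a) ops: |A| = 9, |A ∩ B| = 4; needs |A ∩ B| < |A ∖ B| — true.
(b) design: |A| = 9, |A ∩ B| = 3; needs |A ∩ B| / |A| ≥ 2/5 — false.
(c) platform: |A| = 9, |A ∩ B| = 5; needs |A ∩ B| < |A ∖ B| — false.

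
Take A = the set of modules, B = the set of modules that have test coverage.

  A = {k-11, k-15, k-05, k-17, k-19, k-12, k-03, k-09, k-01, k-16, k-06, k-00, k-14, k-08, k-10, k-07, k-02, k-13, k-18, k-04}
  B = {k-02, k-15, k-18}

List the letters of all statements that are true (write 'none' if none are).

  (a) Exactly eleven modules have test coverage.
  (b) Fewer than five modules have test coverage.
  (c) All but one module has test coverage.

(b)

|A| = 20, |A ∩ B| = 3, |A ∖ B| = 17.
(a) |A ∩ B| = 11: fails.
(b) |A ∩ B| < 5: holds.
(c) |A ∖ B| = 1: fails.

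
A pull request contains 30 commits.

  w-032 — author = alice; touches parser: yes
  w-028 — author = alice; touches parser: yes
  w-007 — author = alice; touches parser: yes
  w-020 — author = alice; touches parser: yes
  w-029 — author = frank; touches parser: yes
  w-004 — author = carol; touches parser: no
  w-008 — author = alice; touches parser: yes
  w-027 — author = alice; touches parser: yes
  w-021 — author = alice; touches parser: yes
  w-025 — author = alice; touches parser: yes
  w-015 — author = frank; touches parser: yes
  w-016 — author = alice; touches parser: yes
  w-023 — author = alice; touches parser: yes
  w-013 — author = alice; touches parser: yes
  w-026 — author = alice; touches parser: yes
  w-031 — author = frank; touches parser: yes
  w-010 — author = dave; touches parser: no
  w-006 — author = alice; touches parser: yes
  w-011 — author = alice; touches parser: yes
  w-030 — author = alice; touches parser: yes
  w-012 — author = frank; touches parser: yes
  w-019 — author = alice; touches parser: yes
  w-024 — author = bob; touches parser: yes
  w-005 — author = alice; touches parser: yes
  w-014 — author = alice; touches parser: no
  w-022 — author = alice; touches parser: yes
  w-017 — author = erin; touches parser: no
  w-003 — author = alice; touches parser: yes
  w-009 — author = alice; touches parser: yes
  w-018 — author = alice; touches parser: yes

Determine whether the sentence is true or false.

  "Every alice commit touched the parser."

False

Truth condition: A ⊆ B, i.e. every element of A is in B (|A ∖ B| = 0).
|A| = 22, |A ∩ B| = 21, |A ∖ B| = 1.
So the statement is false.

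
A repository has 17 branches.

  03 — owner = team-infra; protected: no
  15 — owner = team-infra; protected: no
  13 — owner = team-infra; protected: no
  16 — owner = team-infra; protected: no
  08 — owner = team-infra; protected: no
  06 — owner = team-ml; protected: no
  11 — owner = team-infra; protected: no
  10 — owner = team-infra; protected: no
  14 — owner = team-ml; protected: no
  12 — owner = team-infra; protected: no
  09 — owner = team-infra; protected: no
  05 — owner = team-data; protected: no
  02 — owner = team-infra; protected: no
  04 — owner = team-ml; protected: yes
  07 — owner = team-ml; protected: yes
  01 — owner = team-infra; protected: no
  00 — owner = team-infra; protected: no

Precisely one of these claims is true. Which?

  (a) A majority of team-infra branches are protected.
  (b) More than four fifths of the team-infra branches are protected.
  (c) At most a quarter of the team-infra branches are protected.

(c)

|A| = 12, |A ∩ B| = 0, |A ∖ B| = 12.
(a) requires |A ∩ B| > |A ∖ B|: false.
(b) requires |A ∩ B| / |A| > 4/5: false.
(c) requires |A ∩ B| / |A| ≤ 1/4: true.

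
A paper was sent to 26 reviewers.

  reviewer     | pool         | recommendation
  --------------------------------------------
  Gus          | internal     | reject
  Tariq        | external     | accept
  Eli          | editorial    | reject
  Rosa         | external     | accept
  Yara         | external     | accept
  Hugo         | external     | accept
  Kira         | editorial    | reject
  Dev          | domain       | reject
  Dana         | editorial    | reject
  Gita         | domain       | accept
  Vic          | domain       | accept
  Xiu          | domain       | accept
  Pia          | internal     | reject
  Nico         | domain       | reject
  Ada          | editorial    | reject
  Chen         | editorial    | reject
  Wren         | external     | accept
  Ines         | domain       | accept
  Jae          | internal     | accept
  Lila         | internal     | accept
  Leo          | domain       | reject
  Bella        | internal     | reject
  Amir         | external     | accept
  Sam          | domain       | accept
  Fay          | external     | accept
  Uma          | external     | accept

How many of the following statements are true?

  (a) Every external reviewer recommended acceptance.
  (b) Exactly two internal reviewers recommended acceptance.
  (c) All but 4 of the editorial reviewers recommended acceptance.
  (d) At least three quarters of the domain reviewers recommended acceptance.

(a) external: |A| = 8, |A ∩ B| = 8; needs A ⊆ B, i.e. every element of A is in B (|A ∖ B| = 0) — true.
(b) internal: |A| = 5, |A ∩ B| = 2; needs |A ∩ B| = 2 — true.
(c) editorial: |A| = 5, |A ∩ B| = 0; needs |A ∖ B| = 4 — false.
(d) domain: |A| = 8, |A ∩ B| = 5; needs |A ∩ B| / |A| ≥ 3/4 — false.

2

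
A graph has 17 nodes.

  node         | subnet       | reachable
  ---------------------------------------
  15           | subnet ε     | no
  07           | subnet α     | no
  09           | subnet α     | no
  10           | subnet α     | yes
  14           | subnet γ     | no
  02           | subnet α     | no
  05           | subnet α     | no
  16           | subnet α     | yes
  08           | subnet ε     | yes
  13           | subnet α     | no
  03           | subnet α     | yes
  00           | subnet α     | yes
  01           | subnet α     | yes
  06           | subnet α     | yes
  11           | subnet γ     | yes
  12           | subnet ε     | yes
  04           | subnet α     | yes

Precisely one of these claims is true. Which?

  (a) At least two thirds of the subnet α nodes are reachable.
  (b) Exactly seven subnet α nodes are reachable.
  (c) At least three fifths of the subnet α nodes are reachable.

|A| = 12, |A ∩ B| = 7, |A ∖ B| = 5.
(a) requires |A ∩ B| / |A| ≥ 2/3: false.
(b) requires |A ∩ B| = 7: true.
(c) requires |A ∩ B| / |A| ≥ 3/5: false.

(b)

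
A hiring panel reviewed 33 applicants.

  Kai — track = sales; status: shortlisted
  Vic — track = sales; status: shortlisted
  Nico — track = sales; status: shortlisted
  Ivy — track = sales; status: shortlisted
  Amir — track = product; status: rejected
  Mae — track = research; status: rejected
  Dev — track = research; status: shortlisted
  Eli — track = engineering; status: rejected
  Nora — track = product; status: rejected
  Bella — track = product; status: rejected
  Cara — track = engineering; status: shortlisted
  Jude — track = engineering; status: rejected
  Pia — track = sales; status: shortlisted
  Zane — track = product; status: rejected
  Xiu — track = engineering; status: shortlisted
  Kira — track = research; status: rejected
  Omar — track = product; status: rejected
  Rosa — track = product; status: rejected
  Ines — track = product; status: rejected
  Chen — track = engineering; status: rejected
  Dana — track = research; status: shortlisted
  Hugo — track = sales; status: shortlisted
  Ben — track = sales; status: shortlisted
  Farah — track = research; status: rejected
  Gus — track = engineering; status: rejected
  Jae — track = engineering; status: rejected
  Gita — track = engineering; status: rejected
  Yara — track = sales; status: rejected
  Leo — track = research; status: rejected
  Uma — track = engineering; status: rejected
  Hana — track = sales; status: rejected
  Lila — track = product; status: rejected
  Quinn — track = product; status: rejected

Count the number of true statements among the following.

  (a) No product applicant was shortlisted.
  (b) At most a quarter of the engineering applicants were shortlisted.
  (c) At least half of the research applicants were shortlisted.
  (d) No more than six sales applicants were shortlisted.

(a) product: |A| = 9, |A ∩ B| = 0; needs A ∩ B = ∅ (|A ∩ B| = 0) — true.
(b) engineering: |A| = 9, |A ∩ B| = 2; needs |A ∩ B| / |A| ≤ 1/4 — true.
(c) research: |A| = 6, |A ∩ B| = 2; needs |A ∩ B| ≥ |A ∖ B| — false.
(d) sales: |A| = 9, |A ∩ B| = 7; needs |A ∩ B| ≤ 6 — false.

2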